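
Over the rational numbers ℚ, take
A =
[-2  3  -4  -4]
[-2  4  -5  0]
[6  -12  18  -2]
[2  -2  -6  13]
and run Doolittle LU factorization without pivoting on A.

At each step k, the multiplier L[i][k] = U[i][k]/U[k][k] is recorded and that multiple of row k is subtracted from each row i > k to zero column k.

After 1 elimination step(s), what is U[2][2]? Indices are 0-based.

[col 0] pivot -2
  R1 -= 1*R0 → (0, 1, -1, 4)  (L[1][0] := 1)
  R2 -= -3*R0 → (0, -3, 6, -14)  (L[2][0] := -3)
  R3 -= -1*R0 → (0, 1, -10, 9)  (L[3][0] := -1)

U[2][2] = 6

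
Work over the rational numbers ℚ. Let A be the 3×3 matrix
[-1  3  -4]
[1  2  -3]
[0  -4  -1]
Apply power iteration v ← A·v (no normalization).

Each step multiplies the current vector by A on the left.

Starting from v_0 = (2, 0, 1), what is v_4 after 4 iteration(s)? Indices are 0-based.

v_4 = (-72, -123, 57)

v_0 = (2, 0, 1).
v_1 = A·v_0 = (-6, -1, -1).
v_2 = A·v_1 = (7, -5, 5).
v_3 = A·v_2 = (-42, -18, 15).
v_4 = A·v_3 = (-72, -123, 57).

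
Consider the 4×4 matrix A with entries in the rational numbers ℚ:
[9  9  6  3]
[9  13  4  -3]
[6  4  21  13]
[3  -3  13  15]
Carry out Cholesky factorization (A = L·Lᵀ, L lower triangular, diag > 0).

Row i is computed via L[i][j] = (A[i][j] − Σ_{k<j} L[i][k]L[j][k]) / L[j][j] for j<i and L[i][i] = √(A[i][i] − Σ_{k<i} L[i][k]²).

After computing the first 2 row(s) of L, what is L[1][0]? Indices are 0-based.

Step 1: L[0][0] = √(9) = 3.
  L[1][0] = (9) / L[0][0] = 3.
Step 2: L[1][1] = √(4) = 2.

L[1][0] = 3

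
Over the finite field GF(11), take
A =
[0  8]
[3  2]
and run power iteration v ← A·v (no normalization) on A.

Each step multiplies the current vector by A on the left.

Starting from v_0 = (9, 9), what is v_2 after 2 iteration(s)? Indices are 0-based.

v_0 = (9, 9).
v_1 = A·v_0 = (6, 1).
v_2 = A·v_1 = (8, 9).

v_2 = (8, 9)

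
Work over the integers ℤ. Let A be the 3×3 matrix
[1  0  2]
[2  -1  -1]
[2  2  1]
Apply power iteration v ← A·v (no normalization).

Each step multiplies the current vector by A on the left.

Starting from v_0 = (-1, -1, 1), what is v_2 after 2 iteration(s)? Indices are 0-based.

v_2 = (-5, 7, -5)

v_0 = (-1, -1, 1).
v_1 = A·v_0 = (1, -2, -3).
v_2 = A·v_1 = (-5, 7, -5).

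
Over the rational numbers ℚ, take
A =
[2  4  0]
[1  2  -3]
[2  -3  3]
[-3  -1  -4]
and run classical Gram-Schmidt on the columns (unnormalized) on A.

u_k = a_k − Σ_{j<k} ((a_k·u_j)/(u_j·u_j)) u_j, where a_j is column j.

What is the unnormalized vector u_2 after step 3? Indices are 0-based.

u_2 = (158/491, -1394/491, -490/491, -686/491)

Step 1: u_0 = a_0 = (2, 1, 2, -3).
Step 2: u_1 = a_1 − (7/18)·u_0 = (29/9, 29/18, -34/9, 1/6).
Step 3: u_2 = a_2 − (5/6)·u_0 − (-303/491)·u_1 = (158/491, -1394/491, -490/491, -686/491).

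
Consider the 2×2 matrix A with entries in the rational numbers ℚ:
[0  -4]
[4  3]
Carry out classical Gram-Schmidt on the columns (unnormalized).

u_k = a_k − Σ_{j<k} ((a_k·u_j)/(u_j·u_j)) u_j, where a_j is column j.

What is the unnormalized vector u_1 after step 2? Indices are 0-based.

u_1 = (-4, 0)

Step 1: u_0 = a_0 = (0, 4).
Step 2: u_1 = a_1 − (3/4)·u_0 = (-4, 0).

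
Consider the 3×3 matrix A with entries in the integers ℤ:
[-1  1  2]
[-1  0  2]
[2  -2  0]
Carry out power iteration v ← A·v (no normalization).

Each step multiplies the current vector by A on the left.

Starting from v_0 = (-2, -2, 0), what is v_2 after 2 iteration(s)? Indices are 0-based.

v_0 = (-2, -2, 0).
v_1 = A·v_0 = (0, 2, 0).
v_2 = A·v_1 = (2, 0, -4).

v_2 = (2, 0, -4)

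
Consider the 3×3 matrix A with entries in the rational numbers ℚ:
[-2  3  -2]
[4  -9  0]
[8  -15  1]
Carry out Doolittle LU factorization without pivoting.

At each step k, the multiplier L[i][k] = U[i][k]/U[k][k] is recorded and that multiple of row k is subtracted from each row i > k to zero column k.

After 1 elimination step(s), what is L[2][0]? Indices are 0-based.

k=0: U[0][0]=-2
  eliminate (1,0): mult=-2, new row 1: (0, -3, -4); set L[1][0]=-2
  eliminate (2,0): mult=-4, new row 2: (0, -3, -7); set L[2][0]=-4

L[2][0] = -4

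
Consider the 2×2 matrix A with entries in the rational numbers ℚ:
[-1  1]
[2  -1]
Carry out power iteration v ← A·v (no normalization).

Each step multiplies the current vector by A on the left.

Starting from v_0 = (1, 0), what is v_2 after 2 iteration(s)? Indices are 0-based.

v_2 = (3, -4)

v_0 = (1, 0).
v_1 = A·v_0 = (-1, 2).
v_2 = A·v_1 = (3, -4).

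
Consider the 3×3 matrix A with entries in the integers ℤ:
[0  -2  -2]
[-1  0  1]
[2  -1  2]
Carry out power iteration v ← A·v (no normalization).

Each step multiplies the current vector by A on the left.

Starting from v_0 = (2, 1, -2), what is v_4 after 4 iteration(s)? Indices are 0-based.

v_0 = (2, 1, -2).
v_1 = A·v_0 = (2, -4, -1).
v_2 = A·v_1 = (10, -3, 6).
v_3 = A·v_2 = (-6, -4, 35).
v_4 = A·v_3 = (-62, 41, 62).

v_4 = (-62, 41, 62)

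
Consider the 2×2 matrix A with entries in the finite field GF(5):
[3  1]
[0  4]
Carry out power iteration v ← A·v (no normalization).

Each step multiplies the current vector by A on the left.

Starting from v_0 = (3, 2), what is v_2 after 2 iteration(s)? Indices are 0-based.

v_0 = (3, 2).
v_1 = A·v_0 = (1, 3).
v_2 = A·v_1 = (1, 2).

v_2 = (1, 2)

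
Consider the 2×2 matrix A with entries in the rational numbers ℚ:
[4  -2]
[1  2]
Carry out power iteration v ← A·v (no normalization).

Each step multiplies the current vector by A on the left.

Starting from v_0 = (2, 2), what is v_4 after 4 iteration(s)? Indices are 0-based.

v_4 = (-136, 56)

v_0 = (2, 2).
v_1 = A·v_0 = (4, 6).
v_2 = A·v_1 = (4, 16).
v_3 = A·v_2 = (-16, 36).
v_4 = A·v_3 = (-136, 56).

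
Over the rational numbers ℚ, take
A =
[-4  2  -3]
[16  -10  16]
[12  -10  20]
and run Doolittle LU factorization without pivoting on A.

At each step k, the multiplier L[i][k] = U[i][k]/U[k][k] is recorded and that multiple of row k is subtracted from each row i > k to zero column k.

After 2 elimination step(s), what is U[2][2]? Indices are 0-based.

k=0: U[0][0]=-4
  eliminate (1,0): mult=-4, new row 1: (0, -2, 4); set L[1][0]=-4
  eliminate (2,0): mult=-3, new row 2: (0, -4, 11); set L[2][0]=-3
k=1: U[1][1]=-2
  eliminate (2,1): mult=2, new row 2: (0, 0, 3); set L[2][1]=2

U[2][2] = 3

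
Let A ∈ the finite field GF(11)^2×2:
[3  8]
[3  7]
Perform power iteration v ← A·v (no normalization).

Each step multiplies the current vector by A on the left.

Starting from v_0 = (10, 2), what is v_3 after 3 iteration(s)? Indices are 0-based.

v_0 = (10, 2).
v_1 = A·v_0 = (2, 0).
v_2 = A·v_1 = (6, 6).
v_3 = A·v_2 = (0, 5).

v_3 = (0, 5)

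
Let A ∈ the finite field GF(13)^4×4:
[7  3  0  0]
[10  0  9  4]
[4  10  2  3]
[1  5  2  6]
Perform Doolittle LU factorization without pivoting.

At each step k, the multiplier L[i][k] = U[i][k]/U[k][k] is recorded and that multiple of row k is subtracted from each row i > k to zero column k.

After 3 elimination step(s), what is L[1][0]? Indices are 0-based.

L[1][0] = 7

[col 0] pivot 7
  R1 -= 7*R0 → (0, 5, 9, 4)  (L[1][0] := 7)
  R2 -= 8*R0 → (0, 12, 2, 3)  (L[2][0] := 8)
  R3 -= 2*R0 → (0, 12, 2, 6)  (L[3][0] := 2)
[col 1] pivot 5
  R2 -= 5*R1 → (0, 0, 9, 9)  (L[2][1] := 5)
  R3 -= 5*R1 → (0, 0, 9, 12)  (L[3][1] := 5)
[col 2] pivot 9
  R3 -= 1*R2 → (0, 0, 0, 3)  (L[3][2] := 1)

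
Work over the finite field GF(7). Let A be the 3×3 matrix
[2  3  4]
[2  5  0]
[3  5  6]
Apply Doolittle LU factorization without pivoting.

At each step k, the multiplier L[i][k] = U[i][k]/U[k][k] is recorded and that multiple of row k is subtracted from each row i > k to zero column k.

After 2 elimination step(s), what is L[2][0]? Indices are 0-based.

Step 1: pivot at (0,0) is 2.
  row1 ← row1 − (1)·row0  ⇒  L[1][0]=1, U row1=(0, 2, 3)
  row2 ← row2 − (5)·row0  ⇒  L[2][0]=5, U row2=(0, 4, 0)
Step 2: pivot at (1,1) is 2.
  row2 ← row2 − (2)·row1  ⇒  L[2][1]=2, U row2=(0, 0, 1)

L[2][0] = 5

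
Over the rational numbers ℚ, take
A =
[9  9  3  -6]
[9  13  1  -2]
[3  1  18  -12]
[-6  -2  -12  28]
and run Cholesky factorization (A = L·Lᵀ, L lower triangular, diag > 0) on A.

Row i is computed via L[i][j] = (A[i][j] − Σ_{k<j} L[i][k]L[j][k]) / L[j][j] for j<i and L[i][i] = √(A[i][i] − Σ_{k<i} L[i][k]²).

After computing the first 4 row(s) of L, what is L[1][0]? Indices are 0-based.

Step 1: L[0][0] = √(9) = 3.
  L[1][0] = (9) / L[0][0] = 3.
Step 2: L[1][1] = √(4) = 2.
  L[2][0] = (3) / L[0][0] = 1.
  L[2][1] = (-2) / L[1][1] = -1.
Step 3: L[2][2] = √(16) = 4.
  L[3][0] = (-6) / L[0][0] = -2.
  L[3][1] = (4) / L[1][1] = 2.
  L[3][2] = (-8) / L[2][2] = -2.
Step 4: L[3][3] = √(16) = 4.

L[1][0] = 3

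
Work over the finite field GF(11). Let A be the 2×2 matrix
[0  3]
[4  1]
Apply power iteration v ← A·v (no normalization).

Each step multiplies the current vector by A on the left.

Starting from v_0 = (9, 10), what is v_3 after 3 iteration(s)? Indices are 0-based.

v_3 = (3, 3)

v_0 = (9, 10).
v_1 = A·v_0 = (8, 2).
v_2 = A·v_1 = (6, 1).
v_3 = A·v_2 = (3, 3).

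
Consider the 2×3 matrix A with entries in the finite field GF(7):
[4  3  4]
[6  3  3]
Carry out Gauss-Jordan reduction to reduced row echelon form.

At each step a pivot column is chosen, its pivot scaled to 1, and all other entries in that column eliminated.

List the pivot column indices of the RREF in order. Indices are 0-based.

pivot columns: 0, 1

pivot(0,0)=4: scale R0 → (1, 6, 1)
  clear (1,0): R1 −= (6)R0 → (0, 2, 4)
pivot(1,1)=2: scale R1 → (0, 1, 2)
  clear (0,1): R0 −= (6)R1 → (1, 0, 3)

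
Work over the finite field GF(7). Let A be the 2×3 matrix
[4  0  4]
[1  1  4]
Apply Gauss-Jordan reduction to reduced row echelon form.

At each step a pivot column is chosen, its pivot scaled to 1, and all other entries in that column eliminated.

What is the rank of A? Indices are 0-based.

rank = 2

step 1: normalize row 0 (÷4) = (1, 0, 1)
  row 1: subtract 1×row0 = (0, 1, 3)
step 2: normalize row 1 (÷1) = (0, 1, 3)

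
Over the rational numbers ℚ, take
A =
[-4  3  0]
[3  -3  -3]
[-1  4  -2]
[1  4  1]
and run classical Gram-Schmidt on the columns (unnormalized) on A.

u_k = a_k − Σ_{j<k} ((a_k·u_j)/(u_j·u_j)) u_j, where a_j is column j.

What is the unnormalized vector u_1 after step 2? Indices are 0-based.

u_1 = (-1/9, -2/3, 29/9, 43/9)

Step 1: u_0 = a_0 = (-4, 3, -1, 1).
Step 2: u_1 = a_1 − (-7/9)·u_0 = (-1/9, -2/3, 29/9, 43/9).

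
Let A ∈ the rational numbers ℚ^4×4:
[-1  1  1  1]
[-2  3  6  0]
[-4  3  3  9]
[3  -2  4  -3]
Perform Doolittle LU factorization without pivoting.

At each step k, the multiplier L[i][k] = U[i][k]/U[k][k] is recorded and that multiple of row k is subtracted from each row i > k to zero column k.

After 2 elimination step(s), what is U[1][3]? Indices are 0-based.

U[1][3] = -2

k=0: U[0][0]=-1
  eliminate (1,0): mult=2, new row 1: (0, 1, 4, -2); set L[1][0]=2
  eliminate (2,0): mult=4, new row 2: (0, -1, -1, 5); set L[2][0]=4
  eliminate (3,0): mult=-3, new row 3: (0, 1, 7, 0); set L[3][0]=-3
k=1: U[1][1]=1
  eliminate (2,1): mult=-1, new row 2: (0, 0, 3, 3); set L[2][1]=-1
  eliminate (3,1): mult=1, new row 3: (0, 0, 3, 2); set L[3][1]=1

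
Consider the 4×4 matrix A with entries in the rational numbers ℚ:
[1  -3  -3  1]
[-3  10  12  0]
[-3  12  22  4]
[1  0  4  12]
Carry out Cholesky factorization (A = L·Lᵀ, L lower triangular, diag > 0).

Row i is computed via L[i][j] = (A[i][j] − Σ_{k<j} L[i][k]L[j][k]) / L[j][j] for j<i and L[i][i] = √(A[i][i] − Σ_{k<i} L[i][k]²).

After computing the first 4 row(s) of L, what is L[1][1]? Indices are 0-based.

L[1][1] = 1

Step 1: L[0][0] = √(1) = 1.
  L[1][0] = (-3) / L[0][0] = -3.
Step 2: L[1][1] = √(1) = 1.
  L[2][0] = (-3) / L[0][0] = -3.
  L[2][1] = (3) / L[1][1] = 3.
Step 3: L[2][2] = √(4) = 2.
  L[3][0] = (1) / L[0][0] = 1.
  L[3][1] = (3) / L[1][1] = 3.
  L[3][2] = (-2) / L[2][2] = -1.
Step 4: L[3][3] = √(1) = 1.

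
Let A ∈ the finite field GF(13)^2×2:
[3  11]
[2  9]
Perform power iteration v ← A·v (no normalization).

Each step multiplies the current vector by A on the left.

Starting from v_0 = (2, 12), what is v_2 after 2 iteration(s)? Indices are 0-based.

v_0 = (2, 12).
v_1 = A·v_0 = (8, 8).
v_2 = A·v_1 = (8, 10).

v_2 = (8, 10)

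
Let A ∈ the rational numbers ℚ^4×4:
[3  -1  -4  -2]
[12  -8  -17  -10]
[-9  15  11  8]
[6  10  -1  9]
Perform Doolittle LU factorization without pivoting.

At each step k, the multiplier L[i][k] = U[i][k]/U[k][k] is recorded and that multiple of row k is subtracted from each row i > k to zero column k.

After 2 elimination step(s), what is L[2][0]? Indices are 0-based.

Step 1: pivot at (0,0) is 3.
  row1 ← row1 − (4)·row0  ⇒  L[1][0]=4, U row1=(0, -4, -1, -2)
  row2 ← row2 − (-3)·row0  ⇒  L[2][0]=-3, U row2=(0, 12, -1, 2)
  row3 ← row3 − (2)·row0  ⇒  L[3][0]=2, U row3=(0, 12, 7, 13)
Step 2: pivot at (1,1) is -4.
  row2 ← row2 − (-3)·row1  ⇒  L[2][1]=-3, U row2=(0, 0, -4, -4)
  row3 ← row3 − (-3)·row1  ⇒  L[3][1]=-3, U row3=(0, 0, 4, 7)

L[2][0] = -3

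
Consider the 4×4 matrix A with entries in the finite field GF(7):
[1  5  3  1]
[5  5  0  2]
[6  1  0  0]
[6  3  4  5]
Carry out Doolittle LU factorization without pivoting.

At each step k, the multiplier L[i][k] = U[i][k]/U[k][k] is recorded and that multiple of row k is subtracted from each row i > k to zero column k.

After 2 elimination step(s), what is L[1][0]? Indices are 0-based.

Step 1: pivot at (0,0) is 1.
  row1 ← row1 − (5)·row0  ⇒  L[1][0]=5, U row1=(0, 1, 6, 4)
  row2 ← row2 − (6)·row0  ⇒  L[2][0]=6, U row2=(0, 6, 3, 1)
  row3 ← row3 − (6)·row0  ⇒  L[3][0]=6, U row3=(0, 1, 0, 6)
Step 2: pivot at (1,1) is 1.
  row2 ← row2 − (6)·row1  ⇒  L[2][1]=6, U row2=(0, 0, 2, 5)
  row3 ← row3 − (1)·row1  ⇒  L[3][1]=1, U row3=(0, 0, 1, 2)

L[1][0] = 5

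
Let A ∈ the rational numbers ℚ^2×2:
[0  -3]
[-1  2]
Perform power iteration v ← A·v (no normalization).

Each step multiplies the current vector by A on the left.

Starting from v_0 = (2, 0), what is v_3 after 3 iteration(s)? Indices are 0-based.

v_0 = (2, 0).
v_1 = A·v_0 = (0, -2).
v_2 = A·v_1 = (6, -4).
v_3 = A·v_2 = (12, -14).

v_3 = (12, -14)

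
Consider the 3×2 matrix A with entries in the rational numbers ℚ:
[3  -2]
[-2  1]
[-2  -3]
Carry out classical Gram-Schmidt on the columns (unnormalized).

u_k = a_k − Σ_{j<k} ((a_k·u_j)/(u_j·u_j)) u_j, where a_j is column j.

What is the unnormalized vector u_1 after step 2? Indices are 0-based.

u_1 = (-28/17, 13/17, -55/17)

Step 1: u_0 = a_0 = (3, -2, -2).
Step 2: u_1 = a_1 − (-2/17)·u_0 = (-28/17, 13/17, -55/17).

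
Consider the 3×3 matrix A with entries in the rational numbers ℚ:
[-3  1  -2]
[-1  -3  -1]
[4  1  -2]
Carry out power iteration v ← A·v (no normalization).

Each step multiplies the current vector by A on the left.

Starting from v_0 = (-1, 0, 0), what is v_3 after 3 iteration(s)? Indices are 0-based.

v_0 = (-1, 0, 0).
v_1 = A·v_0 = (3, 1, -4).
v_2 = A·v_1 = (0, -2, 21).
v_3 = A·v_2 = (-44, -15, -44).

v_3 = (-44, -15, -44)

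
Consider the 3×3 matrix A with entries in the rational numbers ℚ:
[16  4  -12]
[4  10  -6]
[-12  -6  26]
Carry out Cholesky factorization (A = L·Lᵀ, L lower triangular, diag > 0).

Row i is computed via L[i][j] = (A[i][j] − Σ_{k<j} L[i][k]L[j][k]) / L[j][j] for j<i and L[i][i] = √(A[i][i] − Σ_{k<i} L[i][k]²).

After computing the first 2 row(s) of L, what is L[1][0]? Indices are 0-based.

L[1][0] = 1

Step 1: L[0][0] = √(16) = 4.
  L[1][0] = (4) / L[0][0] = 1.
Step 2: L[1][1] = √(9) = 3.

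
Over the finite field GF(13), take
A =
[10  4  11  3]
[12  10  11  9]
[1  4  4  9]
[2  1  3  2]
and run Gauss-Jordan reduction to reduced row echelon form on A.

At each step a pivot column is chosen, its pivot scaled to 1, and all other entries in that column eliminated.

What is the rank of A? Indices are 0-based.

rank = 4

step 1: normalize row 0 (÷10) = (1, 3, 5, 12)
  row 1: subtract 12×row0 = (0, 0, 3, 8)
  row 2: subtract 1×row0 = (0, 1, 12, 10)
  row 3: subtract 2×row0 = (0, 8, 6, 4)
step 2: exchange rows 1,2
step 2: normalize row 1 (÷1) = (0, 1, 12, 10)
  row 0: subtract 3×row1 = (1, 0, 8, 8)
  row 3: subtract 8×row1 = (0, 0, 1, 2)
step 3: normalize row 2 (÷3) = (0, 0, 1, 7)
  row 0: subtract 8×row2 = (1, 0, 0, 4)
  row 1: subtract 12×row2 = (0, 1, 0, 4)
  row 3: subtract 1×row2 = (0, 0, 0, 8)
step 4: normalize row 3 (÷8) = (0, 0, 0, 1)
  row 0: subtract 4×row3 = (1, 0, 0, 0)
  row 1: subtract 4×row3 = (0, 1, 0, 0)
  row 2: subtract 7×row3 = (0, 0, 1, 0)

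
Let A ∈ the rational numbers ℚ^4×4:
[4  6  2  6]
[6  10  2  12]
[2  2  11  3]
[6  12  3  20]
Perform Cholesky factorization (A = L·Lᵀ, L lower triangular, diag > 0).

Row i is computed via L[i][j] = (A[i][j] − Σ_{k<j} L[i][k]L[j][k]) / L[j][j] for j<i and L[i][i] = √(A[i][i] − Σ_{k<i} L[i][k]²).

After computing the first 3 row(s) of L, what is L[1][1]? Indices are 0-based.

L[1][1] = 1

Step 1: L[0][0] = √(4) = 2.
  L[1][0] = (6) / L[0][0] = 3.
Step 2: L[1][1] = √(1) = 1.
  L[2][0] = (2) / L[0][0] = 1.
  L[2][1] = (-1) / L[1][1] = -1.
Step 3: L[2][2] = √(9) = 3.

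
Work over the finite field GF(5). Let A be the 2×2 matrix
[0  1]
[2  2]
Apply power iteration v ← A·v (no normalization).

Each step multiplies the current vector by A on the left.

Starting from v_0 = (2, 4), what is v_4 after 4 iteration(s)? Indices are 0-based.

v_0 = (2, 4).
v_1 = A·v_0 = (4, 2).
v_2 = A·v_1 = (2, 2).
v_3 = A·v_2 = (2, 3).
v_4 = A·v_3 = (3, 0).

v_4 = (3, 0)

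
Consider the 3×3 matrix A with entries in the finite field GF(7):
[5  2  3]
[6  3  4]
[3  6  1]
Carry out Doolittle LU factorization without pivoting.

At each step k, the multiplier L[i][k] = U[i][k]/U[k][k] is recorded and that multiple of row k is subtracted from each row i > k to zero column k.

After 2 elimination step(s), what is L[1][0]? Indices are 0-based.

k=0: U[0][0]=5
  eliminate (1,0): mult=4, new row 1: (0, 2, 6); set L[1][0]=4
  eliminate (2,0): mult=2, new row 2: (0, 2, 2); set L[2][0]=2
k=1: U[1][1]=2
  eliminate (2,1): mult=1, new row 2: (0, 0, 3); set L[2][1]=1

L[1][0] = 4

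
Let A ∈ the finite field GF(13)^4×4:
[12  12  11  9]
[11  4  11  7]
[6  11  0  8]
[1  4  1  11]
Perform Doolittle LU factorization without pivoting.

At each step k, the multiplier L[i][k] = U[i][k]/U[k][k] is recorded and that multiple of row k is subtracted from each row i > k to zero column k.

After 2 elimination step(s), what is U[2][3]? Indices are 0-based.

U[2][3] = 4

Step 1: pivot at (0,0) is 12.
  row1 ← row1 − (2)·row0  ⇒  L[1][0]=2, U row1=(0, 6, 2, 2)
  row2 ← row2 − (7)·row0  ⇒  L[2][0]=7, U row2=(0, 5, 1, 10)
  row3 ← row3 − (12)·row0  ⇒  L[3][0]=12, U row3=(0, 3, 12, 7)
Step 2: pivot at (1,1) is 6.
  row2 ← row2 − (3)·row1  ⇒  L[2][1]=3, U row2=(0, 0, 8, 4)
  row3 ← row3 − (7)·row1  ⇒  L[3][1]=7, U row3=(0, 0, 11, 6)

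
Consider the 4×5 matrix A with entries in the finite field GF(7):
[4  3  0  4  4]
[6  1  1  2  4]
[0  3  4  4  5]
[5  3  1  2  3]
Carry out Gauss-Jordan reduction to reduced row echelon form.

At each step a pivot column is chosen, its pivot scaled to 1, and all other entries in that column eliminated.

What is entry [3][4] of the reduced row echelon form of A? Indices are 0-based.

[1] R0 /= 4  ⇒  (1, 6, 0, 1, 1)
     R1 -= 6·R0  ⇒  (0, 0, 1, 3, 5)
     R3 -= 5·R0  ⇒  (0, 1, 1, 4, 5)
[2] R1 <-> R2
[2] R1 /= 3  ⇒  (0, 1, 6, 6, 4)
     R0 -= 6·R1  ⇒  (1, 0, 6, 0, 5)
     R3 -= 1·R1  ⇒  (0, 0, 2, 5, 1)
[3] R2 /= 1  ⇒  (0, 0, 1, 3, 5)
     R0 -= 6·R2  ⇒  (1, 0, 0, 3, 3)
     R1 -= 6·R2  ⇒  (0, 1, 0, 2, 2)
     R3 -= 2·R2  ⇒  (0, 0, 0, 6, 5)
[4] R3 /= 6  ⇒  (0, 0, 0, 1, 2)
     R0 -= 3·R3  ⇒  (1, 0, 0, 0, 4)
     R1 -= 2·R3  ⇒  (0, 1, 0, 0, 5)
     R2 -= 3·R3  ⇒  (0, 0, 1, 0, 6)

M[3][4] = 2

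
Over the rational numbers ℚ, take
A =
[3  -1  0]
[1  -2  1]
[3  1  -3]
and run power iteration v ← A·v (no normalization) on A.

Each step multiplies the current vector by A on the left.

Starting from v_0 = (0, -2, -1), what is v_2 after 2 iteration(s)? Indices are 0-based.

v_2 = (3, -3, 6)

v_0 = (0, -2, -1).
v_1 = A·v_0 = (2, 3, 1).
v_2 = A·v_1 = (3, -3, 6).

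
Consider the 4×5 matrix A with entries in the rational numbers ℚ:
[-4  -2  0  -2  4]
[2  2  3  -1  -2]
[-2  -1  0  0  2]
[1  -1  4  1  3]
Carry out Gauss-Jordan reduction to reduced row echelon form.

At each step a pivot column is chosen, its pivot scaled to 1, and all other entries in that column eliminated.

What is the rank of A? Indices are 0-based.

[1] R0 /= -4  ⇒  (1, 1/2, 0, 1/2, -1)
     R1 -= 2·R0  ⇒  (0, 1, 3, -2, 0)
     R2 -= -2·R0  ⇒  (0, 0, 0, 1, 0)
     R3 -= 1·R0  ⇒  (0, -3/2, 4, 1/2, 4)
[2] R1 /= 1  ⇒  (0, 1, 3, -2, 0)
     R0 -= 1/2·R1  ⇒  (1, 0, -3/2, 3/2, -1)
     R3 -= -3/2·R1  ⇒  (0, 0, 17/2, -5/2, 4)
[3] R2 <-> R3
[3] R2 /= 17/2  ⇒  (0, 0, 1, -5/17, 8/17)
     R0 -= -3/2·R2  ⇒  (1, 0, 0, 18/17, -5/17)
     R1 -= 3·R2  ⇒  (0, 1, 0, -19/17, -24/17)
[4] R3 /= 1  ⇒  (0, 0, 0, 1, 0)
     R0 -= 18/17·R3  ⇒  (1, 0, 0, 0, -5/17)
     R1 -= -19/17·R3  ⇒  (0, 1, 0, 0, -24/17)
     R2 -= -5/17·R3  ⇒  (0, 0, 1, 0, 8/17)

rank = 4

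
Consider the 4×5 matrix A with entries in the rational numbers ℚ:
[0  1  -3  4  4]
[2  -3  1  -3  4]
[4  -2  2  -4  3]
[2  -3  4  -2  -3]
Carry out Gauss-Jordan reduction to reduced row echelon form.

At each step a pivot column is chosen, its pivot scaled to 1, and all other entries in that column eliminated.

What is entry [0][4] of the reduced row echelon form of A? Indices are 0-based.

[1] R0 <-> R1
[1] R0 /= 2  ⇒  (1, -3/2, 1/2, -3/2, 2)
     R2 -= 4·R0  ⇒  (0, 4, 0, 2, -5)
     R3 -= 2·R0  ⇒  (0, 0, 3, 1, -7)
[2] R1 /= 1  ⇒  (0, 1, -3, 4, 4)
     R0 -= -3/2·R1  ⇒  (1, 0, -4, 9/2, 8)
     R2 -= 4·R1  ⇒  (0, 0, 12, -14, -21)
[3] R2 /= 12  ⇒  (0, 0, 1, -7/6, -7/4)
     R0 -= -4·R2  ⇒  (1, 0, 0, -1/6, 1)
     R1 -= -3·R2  ⇒  (0, 1, 0, 1/2, -5/4)
     R3 -= 3·R2  ⇒  (0, 0, 0, 9/2, -7/4)
[4] R3 /= 9/2  ⇒  (0, 0, 0, 1, -7/18)
     R0 -= -1/6·R3  ⇒  (1, 0, 0, 0, 101/108)
     R1 -= 1/2·R3  ⇒  (0, 1, 0, 0, -19/18)
     R2 -= -7/6·R3  ⇒  (0, 0, 1, 0, -119/54)

M[0][4] = 101/108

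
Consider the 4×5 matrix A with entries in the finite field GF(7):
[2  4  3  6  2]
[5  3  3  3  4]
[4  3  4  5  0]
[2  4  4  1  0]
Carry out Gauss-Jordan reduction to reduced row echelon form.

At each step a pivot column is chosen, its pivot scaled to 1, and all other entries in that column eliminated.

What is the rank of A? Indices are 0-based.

rank = 4

[1] R0 /= 2  ⇒  (1, 2, 5, 3, 1)
     R1 -= 5·R0  ⇒  (0, 0, 6, 2, 6)
     R2 -= 4·R0  ⇒  (0, 2, 5, 0, 3)
     R3 -= 2·R0  ⇒  (0, 0, 1, 2, 5)
[2] R1 <-> R2
[2] R1 /= 2  ⇒  (0, 1, 6, 0, 5)
     R0 -= 2·R1  ⇒  (1, 0, 0, 3, 5)
[3] R2 /= 6  ⇒  (0, 0, 1, 5, 1)
     R1 -= 6·R2  ⇒  (0, 1, 0, 5, 6)
     R3 -= 1·R2  ⇒  (0, 0, 0, 4, 4)
[4] R3 /= 4  ⇒  (0, 0, 0, 1, 1)
     R0 -= 3·R3  ⇒  (1, 0, 0, 0, 2)
     R1 -= 5·R3  ⇒  (0, 1, 0, 0, 1)
     R2 -= 5·R3  ⇒  (0, 0, 1, 0, 3)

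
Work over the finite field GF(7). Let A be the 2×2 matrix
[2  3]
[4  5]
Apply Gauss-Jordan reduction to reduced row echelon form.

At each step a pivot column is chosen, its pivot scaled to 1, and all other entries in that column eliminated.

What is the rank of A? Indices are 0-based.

pivot(0,0)=2: scale R0 → (1, 5)
  clear (1,0): R1 −= (4)R0 → (0, 6)
pivot(1,1)=6: scale R1 → (0, 1)
  clear (0,1): R0 −= (5)R1 → (1, 0)

rank = 2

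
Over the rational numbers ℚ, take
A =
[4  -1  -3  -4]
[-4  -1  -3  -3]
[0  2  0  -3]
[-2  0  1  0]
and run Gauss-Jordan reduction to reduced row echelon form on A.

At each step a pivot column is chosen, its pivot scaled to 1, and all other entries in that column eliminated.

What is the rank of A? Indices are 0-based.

step 1: normalize row 0 (÷4) = (1, -1/4, -3/4, -1)
  row 1: subtract -4×row0 = (0, -2, -6, -7)
  row 3: subtract -2×row0 = (0, -1/2, -1/2, -2)
step 2: normalize row 1 (÷-2) = (0, 1, 3, 7/2)
  row 0: subtract -1/4×row1 = (1, 0, 0, -1/8)
  row 2: subtract 2×row1 = (0, 0, -6, -10)
  row 3: subtract -1/2×row1 = (0, 0, 1, -1/4)
step 3: normalize row 2 (÷-6) = (0, 0, 1, 5/3)
  row 1: subtract 3×row2 = (0, 1, 0, -3/2)
  row 3: subtract 1×row2 = (0, 0, 0, -23/12)
step 4: normalize row 3 (÷-23/12) = (0, 0, 0, 1)
  row 0: subtract -1/8×row3 = (1, 0, 0, 0)
  row 1: subtract -3/2×row3 = (0, 1, 0, 0)
  row 2: subtract 5/3×row3 = (0, 0, 1, 0)

rank = 4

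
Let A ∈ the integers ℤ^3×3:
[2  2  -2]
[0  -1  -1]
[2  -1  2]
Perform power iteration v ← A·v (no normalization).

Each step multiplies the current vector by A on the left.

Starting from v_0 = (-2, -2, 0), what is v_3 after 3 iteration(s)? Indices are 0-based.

v_3 = (28, 22, -60)

v_0 = (-2, -2, 0).
v_1 = A·v_0 = (-8, 2, -2).
v_2 = A·v_1 = (-8, 0, -22).
v_3 = A·v_2 = (28, 22, -60).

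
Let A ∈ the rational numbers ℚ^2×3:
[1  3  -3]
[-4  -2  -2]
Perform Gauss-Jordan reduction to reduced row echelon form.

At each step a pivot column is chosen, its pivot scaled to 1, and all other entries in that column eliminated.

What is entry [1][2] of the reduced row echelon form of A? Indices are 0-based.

pivot(0,0)=1: scale R0 → (1, 3, -3)
  clear (1,0): R1 −= (-4)R0 → (0, 10, -14)
pivot(1,1)=10: scale R1 → (0, 1, -7/5)
  clear (0,1): R0 −= (3)R1 → (1, 0, 6/5)

M[1][2] = -7/5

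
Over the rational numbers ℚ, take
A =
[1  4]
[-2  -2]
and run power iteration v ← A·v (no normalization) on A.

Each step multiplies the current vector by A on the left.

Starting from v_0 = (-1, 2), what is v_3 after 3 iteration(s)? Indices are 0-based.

v_3 = (-41, 22)

v_0 = (-1, 2).
v_1 = A·v_0 = (7, -2).
v_2 = A·v_1 = (-1, -10).
v_3 = A·v_2 = (-41, 22).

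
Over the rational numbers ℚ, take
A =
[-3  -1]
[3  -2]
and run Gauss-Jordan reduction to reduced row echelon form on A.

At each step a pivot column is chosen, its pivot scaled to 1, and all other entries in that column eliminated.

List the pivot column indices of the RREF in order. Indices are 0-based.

step 1: normalize row 0 (÷-3) = (1, 1/3)
  row 1: subtract 3×row0 = (0, -3)
step 2: normalize row 1 (÷-3) = (0, 1)
  row 0: subtract 1/3×row1 = (1, 0)

pivot columns: 0, 1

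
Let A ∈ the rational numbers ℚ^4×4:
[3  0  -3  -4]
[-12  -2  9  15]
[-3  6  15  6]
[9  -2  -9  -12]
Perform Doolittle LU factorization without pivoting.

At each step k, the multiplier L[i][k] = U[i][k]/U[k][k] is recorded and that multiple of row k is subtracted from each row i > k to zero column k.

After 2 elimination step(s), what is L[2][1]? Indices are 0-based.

L[2][1] = -3

k=0: U[0][0]=3
  eliminate (1,0): mult=-4, new row 1: (0, -2, -3, -1); set L[1][0]=-4
  eliminate (2,0): mult=-1, new row 2: (0, 6, 12, 2); set L[2][0]=-1
  eliminate (3,0): mult=3, new row 3: (0, -2, 0, 0); set L[3][0]=3
k=1: U[1][1]=-2
  eliminate (2,1): mult=-3, new row 2: (0, 0, 3, -1); set L[2][1]=-3
  eliminate (3,1): mult=1, new row 3: (0, 0, 3, 1); set L[3][1]=1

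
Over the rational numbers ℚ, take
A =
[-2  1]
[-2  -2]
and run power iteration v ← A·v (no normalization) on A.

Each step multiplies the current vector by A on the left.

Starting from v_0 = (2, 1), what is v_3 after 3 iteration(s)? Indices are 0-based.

v_0 = (2, 1).
v_1 = A·v_0 = (-3, -6).
v_2 = A·v_1 = (0, 18).
v_3 = A·v_2 = (18, -36).

v_3 = (18, -36)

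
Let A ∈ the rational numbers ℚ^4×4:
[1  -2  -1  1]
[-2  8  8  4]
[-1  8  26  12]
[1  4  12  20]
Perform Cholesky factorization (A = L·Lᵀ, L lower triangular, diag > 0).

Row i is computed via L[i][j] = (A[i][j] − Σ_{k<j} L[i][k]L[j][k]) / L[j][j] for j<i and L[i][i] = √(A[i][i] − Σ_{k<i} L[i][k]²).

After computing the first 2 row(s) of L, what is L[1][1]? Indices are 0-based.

Step 1: L[0][0] = √(1) = 1.
  L[1][0] = (-2) / L[0][0] = -2.
Step 2: L[1][1] = √(4) = 2.

L[1][1] = 2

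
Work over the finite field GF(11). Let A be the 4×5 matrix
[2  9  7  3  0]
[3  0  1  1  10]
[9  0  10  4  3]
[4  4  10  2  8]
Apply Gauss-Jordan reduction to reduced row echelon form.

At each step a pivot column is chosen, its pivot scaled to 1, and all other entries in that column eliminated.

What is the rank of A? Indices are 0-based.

pivot(0,0)=2: scale R0 → (1, 10, 9, 7, 0)
  clear (1,0): R1 −= (3)R0 → (0, 3, 7, 2, 10)
  clear (2,0): R2 −= (9)R0 → (0, 9, 6, 7, 3)
  clear (3,0): R3 −= (4)R0 → (0, 8, 7, 7, 8)
pivot(1,1)=3: scale R1 → (0, 1, 6, 8, 7)
  clear (0,1): R0 −= (10)R1 → (1, 0, 4, 4, 7)
  clear (2,1): R2 −= (9)R1 → (0, 0, 7, 1, 6)
  clear (3,1): R3 −= (8)R1 → (0, 0, 3, 9, 7)
pivot(2,2)=7: scale R2 → (0, 0, 1, 8, 4)
  clear (0,2): R0 −= (4)R2 → (1, 0, 0, 5, 2)
  clear (1,2): R1 −= (6)R2 → (0, 1, 0, 4, 5)
  clear (3,2): R3 −= (3)R2 → (0, 0, 0, 7, 6)
pivot(3,3)=7: scale R3 → (0, 0, 0, 1, 4)
  clear (0,3): R0 −= (5)R3 → (1, 0, 0, 0, 4)
  clear (1,3): R1 −= (4)R3 → (0, 1, 0, 0, 0)
  clear (2,3): R2 −= (8)R3 → (0, 0, 1, 0, 5)

rank = 4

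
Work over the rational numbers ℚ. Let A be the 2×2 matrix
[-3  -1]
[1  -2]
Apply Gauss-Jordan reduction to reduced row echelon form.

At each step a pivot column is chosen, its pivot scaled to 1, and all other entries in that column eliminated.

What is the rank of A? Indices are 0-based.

step 1: normalize row 0 (÷-3) = (1, 1/3)
  row 1: subtract 1×row0 = (0, -7/3)
step 2: normalize row 1 (÷-7/3) = (0, 1)
  row 0: subtract 1/3×row1 = (1, 0)

rank = 2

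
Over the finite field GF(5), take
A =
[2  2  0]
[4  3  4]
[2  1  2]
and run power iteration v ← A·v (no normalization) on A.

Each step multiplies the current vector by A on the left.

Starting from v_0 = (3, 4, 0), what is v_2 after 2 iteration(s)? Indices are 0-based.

v_0 = (3, 4, 0).
v_1 = A·v_0 = (4, 4, 0).
v_2 = A·v_1 = (1, 3, 2).

v_2 = (1, 3, 2)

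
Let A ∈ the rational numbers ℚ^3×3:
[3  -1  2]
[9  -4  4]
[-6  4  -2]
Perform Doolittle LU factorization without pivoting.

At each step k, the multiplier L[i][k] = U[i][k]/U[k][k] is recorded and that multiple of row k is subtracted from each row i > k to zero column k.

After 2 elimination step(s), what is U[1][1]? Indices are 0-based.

k=0: U[0][0]=3
  eliminate (1,0): mult=3, new row 1: (0, -1, -2); set L[1][0]=3
  eliminate (2,0): mult=-2, new row 2: (0, 2, 2); set L[2][0]=-2
k=1: U[1][1]=-1
  eliminate (2,1): mult=-2, new row 2: (0, 0, -2); set L[2][1]=-2

U[1][1] = -1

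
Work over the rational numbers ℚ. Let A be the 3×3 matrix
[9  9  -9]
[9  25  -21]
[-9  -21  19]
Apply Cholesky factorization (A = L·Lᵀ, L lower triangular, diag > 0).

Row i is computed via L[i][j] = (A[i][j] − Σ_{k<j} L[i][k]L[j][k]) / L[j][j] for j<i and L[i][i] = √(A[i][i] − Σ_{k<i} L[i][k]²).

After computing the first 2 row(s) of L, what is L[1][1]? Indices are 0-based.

Step 1: L[0][0] = √(9) = 3.
  L[1][0] = (9) / L[0][0] = 3.
Step 2: L[1][1] = √(16) = 4.

L[1][1] = 4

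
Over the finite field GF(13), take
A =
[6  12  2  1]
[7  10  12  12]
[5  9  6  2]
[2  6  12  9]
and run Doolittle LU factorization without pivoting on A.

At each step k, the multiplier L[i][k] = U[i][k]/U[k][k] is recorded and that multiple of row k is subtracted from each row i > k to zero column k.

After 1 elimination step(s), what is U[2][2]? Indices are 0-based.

U[2][2] = 0

Step 1: pivot at (0,0) is 6.
  row1 ← row1 − (12)·row0  ⇒  L[1][0]=12, U row1=(0, 9, 1, 0)
  row2 ← row2 − (3)·row0  ⇒  L[2][0]=3, U row2=(0, 12, 0, 12)
  row3 ← row3 − (9)·row0  ⇒  L[3][0]=9, U row3=(0, 2, 7, 0)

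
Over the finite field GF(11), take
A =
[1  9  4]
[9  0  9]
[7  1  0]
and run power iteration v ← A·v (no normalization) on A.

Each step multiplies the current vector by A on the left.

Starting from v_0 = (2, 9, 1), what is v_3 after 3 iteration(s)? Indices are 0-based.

v_0 = (2, 9, 1).
v_1 = A·v_0 = (10, 5, 1).
v_2 = A·v_1 = (4, 0, 9).
v_3 = A·v_2 = (7, 7, 6).

v_3 = (7, 7, 6)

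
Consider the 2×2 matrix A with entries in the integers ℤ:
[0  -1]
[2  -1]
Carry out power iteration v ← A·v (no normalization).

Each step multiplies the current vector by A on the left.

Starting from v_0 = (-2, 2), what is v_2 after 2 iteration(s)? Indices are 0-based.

v_2 = (6, 2)

v_0 = (-2, 2).
v_1 = A·v_0 = (-2, -6).
v_2 = A·v_1 = (6, 2).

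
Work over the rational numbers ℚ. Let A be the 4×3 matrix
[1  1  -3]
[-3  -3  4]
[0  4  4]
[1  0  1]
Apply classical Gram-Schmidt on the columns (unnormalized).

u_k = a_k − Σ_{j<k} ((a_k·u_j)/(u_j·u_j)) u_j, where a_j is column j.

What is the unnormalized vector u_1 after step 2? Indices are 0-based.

u_1 = (1/11, -3/11, 4, -10/11)

Step 1: u_0 = a_0 = (1, -3, 0, 1).
Step 2: u_1 = a_1 − (10/11)·u_0 = (1/11, -3/11, 4, -10/11).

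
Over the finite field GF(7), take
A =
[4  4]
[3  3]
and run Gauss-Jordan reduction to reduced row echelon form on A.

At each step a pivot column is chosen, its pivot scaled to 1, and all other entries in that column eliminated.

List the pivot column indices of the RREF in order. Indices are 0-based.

pivot columns: 0

[1] R0 /= 4  ⇒  (1, 1)
     R1 -= 3·R0  ⇒  (0, 0)
column 1 empty below row 1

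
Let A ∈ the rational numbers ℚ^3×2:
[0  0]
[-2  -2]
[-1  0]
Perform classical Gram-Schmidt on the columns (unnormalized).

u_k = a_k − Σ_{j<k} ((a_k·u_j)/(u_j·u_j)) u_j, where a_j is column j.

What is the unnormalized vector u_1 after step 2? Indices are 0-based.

u_1 = (0, -2/5, 4/5)

Step 1: u_0 = a_0 = (0, -2, -1).
Step 2: u_1 = a_1 − (4/5)·u_0 = (0, -2/5, 4/5).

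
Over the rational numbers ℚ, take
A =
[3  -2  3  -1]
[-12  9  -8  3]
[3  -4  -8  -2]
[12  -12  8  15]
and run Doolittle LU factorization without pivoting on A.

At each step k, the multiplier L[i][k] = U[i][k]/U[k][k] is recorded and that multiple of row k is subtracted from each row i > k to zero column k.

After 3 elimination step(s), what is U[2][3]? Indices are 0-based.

Step 1: pivot at (0,0) is 3.
  row1 ← row1 − (-4)·row0  ⇒  L[1][0]=-4, U row1=(0, 1, 4, -1)
  row2 ← row2 − (1)·row0  ⇒  L[2][0]=1, U row2=(0, -2, -11, -1)
  row3 ← row3 − (4)·row0  ⇒  L[3][0]=4, U row3=(0, -4, -4, 19)
Step 2: pivot at (1,1) is 1.
  row2 ← row2 − (-2)·row1  ⇒  L[2][1]=-2, U row2=(0, 0, -3, -3)
  row3 ← row3 − (-4)·row1  ⇒  L[3][1]=-4, U row3=(0, 0, 12, 15)
Step 3: pivot at (2,2) is -3.
  row3 ← row3 − (-4)·row2  ⇒  L[3][2]=-4, U row3=(0, 0, 0, 3)

U[2][3] = -3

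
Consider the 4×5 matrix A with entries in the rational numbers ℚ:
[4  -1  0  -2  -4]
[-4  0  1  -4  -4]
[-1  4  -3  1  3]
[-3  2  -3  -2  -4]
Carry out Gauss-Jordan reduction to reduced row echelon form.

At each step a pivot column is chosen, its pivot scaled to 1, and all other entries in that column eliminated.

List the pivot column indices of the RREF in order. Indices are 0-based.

pivot columns: 0, 1, 2, 3

[1] R0 /= 4  ⇒  (1, -1/4, 0, -1/2, -1)
     R1 -= -4·R0  ⇒  (0, -1, 1, -6, -8)
     R2 -= -1·R0  ⇒  (0, 15/4, -3, 1/2, 2)
     R3 -= -3·R0  ⇒  (0, 5/4, -3, -7/2, -7)
[2] R1 /= -1  ⇒  (0, 1, -1, 6, 8)
     R0 -= -1/4·R1  ⇒  (1, 0, -1/4, 1, 1)
     R2 -= 15/4·R1  ⇒  (0, 0, 3/4, -22, -28)
     R3 -= 5/4·R1  ⇒  (0, 0, -7/4, -11, -17)
[3] R2 /= 3/4  ⇒  (0, 0, 1, -88/3, -112/3)
     R0 -= -1/4·R2  ⇒  (1, 0, 0, -19/3, -25/3)
     R1 -= -1·R2  ⇒  (0, 1, 0, -70/3, -88/3)
     R3 -= -7/4·R2  ⇒  (0, 0, 0, -187/3, -247/3)
[4] R3 /= -187/3  ⇒  (0, 0, 0, 1, 247/187)
     R0 -= -19/3·R3  ⇒  (1, 0, 0, 0, 6/187)
     R1 -= -70/3·R3  ⇒  (0, 1, 0, 0, 278/187)
     R2 -= -88/3·R3  ⇒  (0, 0, 1, 0, 24/17)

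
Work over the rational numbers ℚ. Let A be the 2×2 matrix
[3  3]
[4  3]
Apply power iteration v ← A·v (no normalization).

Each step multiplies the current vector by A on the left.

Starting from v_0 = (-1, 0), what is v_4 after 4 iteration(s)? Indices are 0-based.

v_0 = (-1, 0).
v_1 = A·v_0 = (-3, -4).
v_2 = A·v_1 = (-21, -24).
v_3 = A·v_2 = (-135, -156).
v_4 = A·v_3 = (-873, -1008).

v_4 = (-873, -1008)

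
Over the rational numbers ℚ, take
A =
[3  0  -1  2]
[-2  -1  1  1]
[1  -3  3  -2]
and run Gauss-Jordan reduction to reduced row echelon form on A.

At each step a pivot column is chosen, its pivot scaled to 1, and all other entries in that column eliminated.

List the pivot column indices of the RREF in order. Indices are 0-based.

[1] R0 /= 3  ⇒  (1, 0, -1/3, 2/3)
     R1 -= -2·R0  ⇒  (0, -1, 1/3, 7/3)
     R2 -= 1·R0  ⇒  (0, -3, 10/3, -8/3)
[2] R1 /= -1  ⇒  (0, 1, -1/3, -7/3)
     R2 -= -3·R1  ⇒  (0, 0, 7/3, -29/3)
[3] R2 /= 7/3  ⇒  (0, 0, 1, -29/7)
     R0 -= -1/3·R2  ⇒  (1, 0, 0, -5/7)
     R1 -= -1/3·R2  ⇒  (0, 1, 0, -26/7)

pivot columns: 0, 1, 2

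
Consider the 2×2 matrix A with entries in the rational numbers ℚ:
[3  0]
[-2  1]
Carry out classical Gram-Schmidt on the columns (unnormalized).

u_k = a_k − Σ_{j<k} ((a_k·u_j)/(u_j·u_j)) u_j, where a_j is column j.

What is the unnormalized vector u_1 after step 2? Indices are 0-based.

Step 1: u_0 = a_0 = (3, -2).
Step 2: u_1 = a_1 − (-2/13)·u_0 = (6/13, 9/13).

u_1 = (6/13, 9/13)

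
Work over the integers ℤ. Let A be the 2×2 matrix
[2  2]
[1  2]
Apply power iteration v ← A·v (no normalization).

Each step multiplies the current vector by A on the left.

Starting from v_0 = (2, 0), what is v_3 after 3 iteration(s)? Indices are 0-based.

v_3 = (40, 28)

v_0 = (2, 0).
v_1 = A·v_0 = (4, 2).
v_2 = A·v_1 = (12, 8).
v_3 = A·v_2 = (40, 28).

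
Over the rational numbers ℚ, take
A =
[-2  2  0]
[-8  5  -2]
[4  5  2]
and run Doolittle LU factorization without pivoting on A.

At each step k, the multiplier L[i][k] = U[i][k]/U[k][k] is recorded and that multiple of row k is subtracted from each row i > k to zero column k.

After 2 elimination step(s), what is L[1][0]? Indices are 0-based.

L[1][0] = 4

Step 1: pivot at (0,0) is -2.
  row1 ← row1 − (4)·row0  ⇒  L[1][0]=4, U row1=(0, -3, -2)
  row2 ← row2 − (-2)·row0  ⇒  L[2][0]=-2, U row2=(0, 9, 2)
Step 2: pivot at (1,1) is -3.
  row2 ← row2 − (-3)·row1  ⇒  L[2][1]=-3, U row2=(0, 0, -4)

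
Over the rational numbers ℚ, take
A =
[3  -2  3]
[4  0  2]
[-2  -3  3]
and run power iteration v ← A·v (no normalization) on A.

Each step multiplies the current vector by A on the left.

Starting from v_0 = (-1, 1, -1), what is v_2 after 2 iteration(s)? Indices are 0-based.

v_2 = (-24, -40, 22)

v_0 = (-1, 1, -1).
v_1 = A·v_0 = (-8, -6, -4).
v_2 = A·v_1 = (-24, -40, 22).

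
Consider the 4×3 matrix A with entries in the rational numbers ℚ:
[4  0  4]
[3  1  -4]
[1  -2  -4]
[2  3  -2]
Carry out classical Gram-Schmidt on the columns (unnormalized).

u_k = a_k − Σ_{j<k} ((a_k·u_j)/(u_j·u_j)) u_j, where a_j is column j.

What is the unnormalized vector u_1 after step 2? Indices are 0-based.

Step 1: u_0 = a_0 = (4, 3, 1, 2).
Step 2: u_1 = a_1 − (7/30)·u_0 = (-14/15, 3/10, -67/30, 38/15).

u_1 = (-14/15, 3/10, -67/30, 38/15)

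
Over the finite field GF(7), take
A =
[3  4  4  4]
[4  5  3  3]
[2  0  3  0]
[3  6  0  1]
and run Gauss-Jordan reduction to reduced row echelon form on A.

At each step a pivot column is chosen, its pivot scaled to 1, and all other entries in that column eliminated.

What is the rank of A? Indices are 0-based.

[1] R0 /= 3  ⇒  (1, 6, 6, 6)
     R1 -= 4·R0  ⇒  (0, 2, 0, 0)
     R2 -= 2·R0  ⇒  (0, 2, 5, 2)
     R3 -= 3·R0  ⇒  (0, 2, 3, 4)
[2] R1 /= 2  ⇒  (0, 1, 0, 0)
     R0 -= 6·R1  ⇒  (1, 0, 6, 6)
     R2 -= 2·R1  ⇒  (0, 0, 5, 2)
     R3 -= 2·R1  ⇒  (0, 0, 3, 4)
[3] R2 /= 5  ⇒  (0, 0, 1, 6)
     R0 -= 6·R2  ⇒  (1, 0, 0, 5)
     R3 -= 3·R2  ⇒  (0, 0, 0, 0)
column 3 empty below row 3

rank = 3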